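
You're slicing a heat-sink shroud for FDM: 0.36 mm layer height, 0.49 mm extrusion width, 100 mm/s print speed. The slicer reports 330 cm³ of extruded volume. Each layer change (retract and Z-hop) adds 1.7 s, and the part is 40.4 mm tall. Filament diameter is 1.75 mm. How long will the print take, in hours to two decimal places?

5.25 hours

Extrusion cross-section = 0.36 × 0.49, so 0.1764 mm².
Toolpath length = 330 cm³ / 0.1764 mm² = 330000 / 0.1764 = 1870748.3 mm.
Extrusion time = 1870748.3 / 100 = 18707.5 s.
Number of layers: 40.4 / 0.36 → 113 (rounded up).
Z-hop total: 113 × 1.7 → 192.1 s.
Altogether 18707.5 + 192.1 = 18899.6 s, i.e. 5.25 hours.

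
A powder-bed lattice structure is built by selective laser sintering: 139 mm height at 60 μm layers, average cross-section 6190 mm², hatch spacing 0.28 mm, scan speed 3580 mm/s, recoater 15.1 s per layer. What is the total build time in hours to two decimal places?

13.69 hours

Layer count = ceil(139 / 0.06) = 2317.
Per-layer scan distance = 6190 / 0.28 = 22107.1 mm.
Laser time per layer = 22107.1 / 3580 = 6.1752 s.
Time per layer = 6.1752 + 15.1 = 21.2752 s.
Total: 2317 × 21.2752 s = 49294.6384 s → 13.69 hours.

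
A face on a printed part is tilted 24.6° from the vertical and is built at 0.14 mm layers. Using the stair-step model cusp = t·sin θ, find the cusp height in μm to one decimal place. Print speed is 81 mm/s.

58.3 μm

Cusp = layer height × sin(24.6°) = 0.14 × 0.4163 = 0.058282 mm = 58.3 μm.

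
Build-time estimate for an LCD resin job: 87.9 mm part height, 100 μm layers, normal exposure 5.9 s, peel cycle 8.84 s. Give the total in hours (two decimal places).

3.60 hours

Layers = ⌈87.9/0.1⌉ = 879.
Each layer takes = 5.9 + 8.84 = 14.74 s.
Total = 879 × 14.74 = 12956.46 s = 3.60 hours.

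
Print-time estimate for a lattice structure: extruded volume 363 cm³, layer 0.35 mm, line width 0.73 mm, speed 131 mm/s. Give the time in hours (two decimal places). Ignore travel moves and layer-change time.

Bead cross-section = 0.35 × 0.73 = 0.2555 mm².
Path length: 363000 mm³ / 0.2555 mm² → 1420743.6 mm.
Time extruding: 1420743.6 / 131 → 10845.4 s.
That's 10845.4 s → 3.01 hours.

3.01 hours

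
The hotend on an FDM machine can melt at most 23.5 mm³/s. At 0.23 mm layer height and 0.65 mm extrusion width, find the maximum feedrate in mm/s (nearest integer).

157 mm/s

A = 0.23 × 0.65, so 0.1495 mm².
Max speed = 23.5 / 0.1495 = 157.19 ≈ 157 mm/s.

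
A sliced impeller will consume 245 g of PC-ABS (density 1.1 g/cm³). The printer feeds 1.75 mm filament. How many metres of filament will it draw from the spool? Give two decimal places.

92.60 m

Volume = 245 g / 1.1 g·cm⁻³ = 222.7273 cm³ = 222727.3 mm³.
A = π r² = π × 0.875² = 2.4053 mm².
L = V/A = 222727.3/2.4053 = 92598.55 mm → 92.60 m.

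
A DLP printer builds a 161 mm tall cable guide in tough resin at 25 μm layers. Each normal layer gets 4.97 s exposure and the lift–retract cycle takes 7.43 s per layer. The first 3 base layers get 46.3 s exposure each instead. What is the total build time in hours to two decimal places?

Number of layers: 161 / 0.025 → 6440 (rounded up).
Bottom layers = 3 × (46.3 + 7.43) = 161.19 s.
Normal layers: 6437 × (4.97 + 7.43) → 79818.8 s.
Sum: 161.19 + 79818.8 = 79979.99 s → 22.22 hours.

22.22 hours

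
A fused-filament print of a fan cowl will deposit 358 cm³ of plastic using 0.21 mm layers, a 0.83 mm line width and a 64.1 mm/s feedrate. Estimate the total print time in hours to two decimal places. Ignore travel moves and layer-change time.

8.90 hours

Extrusion cross-section = 0.21 × 0.83 = 0.1743 mm².
Total extruded path = 358000/0.1743 = 2053930 mm.
Time extruding = 2053930 / 64.1, so 32042.6 s.
That's 32042.6 s → 8.90 hours.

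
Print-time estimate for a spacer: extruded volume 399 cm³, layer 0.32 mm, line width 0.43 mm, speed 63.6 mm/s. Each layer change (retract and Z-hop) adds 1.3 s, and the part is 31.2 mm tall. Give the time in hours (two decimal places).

12.70 hours

Extrusion cross-section: 0.32 × 0.43 → 0.1376 mm².
Toolpath length = 399 cm³ / 0.1376 mm² = 399000 / 0.1376 = 2899709.3 mm.
Extrusion time: 2899709.3 / 63.6 → 45592.9 s.
Number of layers: 31.2 / 0.32 → 98 (rounded up).
Z-hop total = 98 × 1.3 = 127.4 s.
Altogether 45592.9 + 127.4 = 45720.3 s, i.e. 12.70 hours.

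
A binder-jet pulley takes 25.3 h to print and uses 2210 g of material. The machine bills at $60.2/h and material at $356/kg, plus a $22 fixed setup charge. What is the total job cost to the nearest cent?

Machine cost: 60.2 × 25.3 → $1523.06.
Material cost = 356 × 2210/1000 = $786.76.
Adding setup: 1523.06 + 786.76 + 22 → $2331.82.

$2331.82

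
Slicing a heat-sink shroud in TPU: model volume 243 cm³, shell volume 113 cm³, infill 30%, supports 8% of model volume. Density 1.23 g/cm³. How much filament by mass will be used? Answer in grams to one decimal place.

210.9 g

Volume inside the shell: 243 − 113 → 130 cm³.
Infill volume: 0.30 × 130 → 39 cm³.
Support: 0.08 × 243 → 19.44 cm³.
Total extruded = 113 + 39 + 19.44, so 171.44 cm³.
Mass = 171.44 × 1.23 = 210.8712 g.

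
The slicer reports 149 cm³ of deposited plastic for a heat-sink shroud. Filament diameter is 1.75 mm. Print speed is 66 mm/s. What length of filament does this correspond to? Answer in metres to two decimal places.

Filament cross-section = π × (1.75/2)² = 2.4053 mm².
L = 149000 mm³ / 2.4053 mm² = 61946.53 mm, i.e. 61.95 m.

61.95 m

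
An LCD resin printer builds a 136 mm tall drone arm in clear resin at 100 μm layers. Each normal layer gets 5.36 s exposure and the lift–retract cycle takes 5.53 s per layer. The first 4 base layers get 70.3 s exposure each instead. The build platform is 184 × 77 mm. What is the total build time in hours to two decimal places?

Layer count = ceil(136 / 0.1) = 1360.
Bottom layers: 4 × (70.3 + 5.53) → 303.32 s.
Normal layers = 1356 × (5.36 + 5.53), so 14766.84 s.
Total = 303.32 + 14766.84 = 15070.16 s = 4.19 hours.

4.19 hours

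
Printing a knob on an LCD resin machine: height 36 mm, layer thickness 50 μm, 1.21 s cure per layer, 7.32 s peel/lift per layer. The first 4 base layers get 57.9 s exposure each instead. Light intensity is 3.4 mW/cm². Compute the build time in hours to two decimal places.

Layer count = ceil(36 / 0.05) = 720.
Burn-in layers = 4 × (57.9 + 7.32) = 260.88 s.
Normal layers = 716 × (1.21 + 7.32), so 6107.48 s.
Total = 260.88 + 6107.48 = 6368.36 s = 1.77 hours.

1.77 hours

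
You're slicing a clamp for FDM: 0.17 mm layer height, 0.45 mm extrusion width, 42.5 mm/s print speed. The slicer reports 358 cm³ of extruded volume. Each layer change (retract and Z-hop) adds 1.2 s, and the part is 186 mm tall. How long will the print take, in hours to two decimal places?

30.95 hours

Line area = 0.17 × 0.45, so 0.0765 mm².
Toolpath length = 358 cm³ / 0.0765 mm² = 358000 / 0.0765 = 4679738.6 mm.
Extrusion time = 4679738.6 / 42.5 = 110111.5 s.
Layer count = ceil(186 / 0.17) = 1095.
Non-print overhead: 1095 × 1.2 → 1314 s.
Altogether 110111.5 + 1314 = 111425.5 s, i.e. 30.95 hours.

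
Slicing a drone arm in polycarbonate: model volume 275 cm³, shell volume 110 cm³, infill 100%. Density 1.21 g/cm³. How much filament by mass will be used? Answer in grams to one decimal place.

332.8 g

Infill region = 275 − 110, so 165 cm³.
Infill deposited = 1.00 × 165, so 165 cm³.
Total extruded = 110 + 165 = 275 cm³.
Mass = 275 × 1.21, so 332.75 g.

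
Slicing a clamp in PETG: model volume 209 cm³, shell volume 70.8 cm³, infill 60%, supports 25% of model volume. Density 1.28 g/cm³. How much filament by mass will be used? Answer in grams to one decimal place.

263.6 g

Volume inside the shell = 209 − 70.8, so 138.2 cm³.
Deposited infill = 0.60 × 138.2 = 82.92 cm³.
Support = 0.25 × 209 = 52.25 cm³.
Deposited volume: 70.8 + 82.92 + 52.25 → 205.97 cm³.
Mass = 205.97 × 1.28, so 263.6416 g.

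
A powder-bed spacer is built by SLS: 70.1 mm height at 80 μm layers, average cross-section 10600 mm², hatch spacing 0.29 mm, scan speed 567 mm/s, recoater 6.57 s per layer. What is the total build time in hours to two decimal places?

17.30 hours

Layers = ⌈70.1/0.08⌉ = 877.
Scan path per layer = 10600 / 0.29, so 36551.7 mm.
Scan time per layer = 36551.7 / 567 = 64.4651 s.
Time per layer = 64.4651 + 6.57, so 71.0351 s.
Total: 877 × 71.0351 s = 62297.7827 s → 17.30 hours.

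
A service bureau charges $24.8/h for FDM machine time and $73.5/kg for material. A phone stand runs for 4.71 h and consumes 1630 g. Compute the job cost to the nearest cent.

$236.61

Machine cost: 24.8 × 4.71 → $116.808.
Material cost = 73.5 × 1630/1000, so $119.805.
Total = 116.808 + 119.805 = 236.613 ≈ $236.61.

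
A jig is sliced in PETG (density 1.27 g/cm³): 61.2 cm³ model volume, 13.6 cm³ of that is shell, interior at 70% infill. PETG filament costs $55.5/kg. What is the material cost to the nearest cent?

Interior volume: 61.2 − 13.6 → 47.6 cm³.
Deposited infill = 0.70 × 47.6 = 33.32 cm³.
Deposited volume = 13.6 + 33.32 = 46.92 cm³.
Mass: 46.92 × 1.27 → 59.5884 g.
Cost = 59.5884 g / 1000 × $55.5/kg = $3.31.

$3.31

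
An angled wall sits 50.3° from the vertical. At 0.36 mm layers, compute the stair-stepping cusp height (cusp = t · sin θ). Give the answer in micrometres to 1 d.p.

Cusp = layer height × sin(50.3°) = 0.36 × 0.7694 = 0.276984 mm = 277.0 μm.

277.0 μm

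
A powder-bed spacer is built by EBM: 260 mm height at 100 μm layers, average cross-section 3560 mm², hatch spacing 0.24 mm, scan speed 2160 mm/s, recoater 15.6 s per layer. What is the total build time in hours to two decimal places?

Number of layers: 260 / 0.1 → 2600 (rounded up).
Per-layer scan distance = 3560 / 0.24, so 14833.3 mm.
Scan time per layer = 14833.3 / 2160 = 6.8673 s.
Per-layer time = 6.8673 + 15.6 = 22.4673 s.
Build time = 2600 × 22.4673 = 58414.98 s = 16.23 hours.

16.23 hours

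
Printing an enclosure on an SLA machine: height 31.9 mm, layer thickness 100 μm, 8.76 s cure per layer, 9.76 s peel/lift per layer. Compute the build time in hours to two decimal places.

Layer count = ceil(31.9 / 0.1) = 319.
Each layer takes: 8.76 + 9.76 → 18.52 s.
Total = 319 × 18.52 = 5907.88 s = 1.64 hours.

1.64 hours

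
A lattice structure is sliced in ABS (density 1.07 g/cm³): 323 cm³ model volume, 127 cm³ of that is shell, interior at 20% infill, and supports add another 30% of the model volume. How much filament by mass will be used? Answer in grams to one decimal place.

281.5 g

Infill region = 323 − 127, so 196 cm³.
Infill volume = 0.20 × 196 = 39.2 cm³.
Support = 0.30 × 323, so 96.9 cm³.
Deposited volume = 127 + 39.2 + 96.9, so 263.1 cm³.
Mass = 263.1 × 1.07, so 281.517 g.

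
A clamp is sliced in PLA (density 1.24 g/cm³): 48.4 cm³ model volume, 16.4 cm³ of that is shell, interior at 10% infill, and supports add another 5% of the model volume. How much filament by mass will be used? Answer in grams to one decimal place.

27.3 g

Infill region = 48.4 − 16.4 = 32 cm³.
Deposited infill = 0.10 × 32 = 3.2 cm³.
Support = 0.05 × 48.4, so 2.42 cm³.
Total printed volume = 16.4 + 3.2 + 2.42, so 22.02 cm³.
Mass: 22.02 × 1.24 → 27.3048 g.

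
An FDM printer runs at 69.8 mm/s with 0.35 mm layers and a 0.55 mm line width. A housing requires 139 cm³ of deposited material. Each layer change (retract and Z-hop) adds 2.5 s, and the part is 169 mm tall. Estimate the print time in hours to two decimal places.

Bead cross-section: 0.35 × 0.55 → 0.1925 mm².
Path length: 139000 mm³ / 0.1925 mm² → 722077.9 mm.
Time extruding = 722077.9 / 69.8, so 10345 s.
Layers = ⌈169/0.35⌉ = 483.
Z-hop total = 483 × 2.5 = 1207.5 s.
Total = 10345 + 1207.5 = 11552.5 s = 3.21 hours.

3.21 hours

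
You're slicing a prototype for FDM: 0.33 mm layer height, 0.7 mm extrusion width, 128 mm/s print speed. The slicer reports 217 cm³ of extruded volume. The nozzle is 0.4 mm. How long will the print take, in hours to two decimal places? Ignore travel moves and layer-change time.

Bead cross-section: 0.33 × 0.7 → 0.231 mm².
Total extruded path = 217000/0.231 = 939393.9 mm.
Print-move time: 939393.9 / 128 → 7339 s.
Converting: 7339 s = 2.04 hours.

2.04 hours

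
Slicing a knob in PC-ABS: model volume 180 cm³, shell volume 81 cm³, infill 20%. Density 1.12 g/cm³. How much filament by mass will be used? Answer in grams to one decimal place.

112.9 g

Volume inside the shell = 180 − 81 = 99 cm³.
Infill volume = 0.20 × 99 = 19.8 cm³.
Deposited volume = 81 + 19.8 = 100.8 cm³.
Mass = 100.8 × 1.12 = 112.896 g.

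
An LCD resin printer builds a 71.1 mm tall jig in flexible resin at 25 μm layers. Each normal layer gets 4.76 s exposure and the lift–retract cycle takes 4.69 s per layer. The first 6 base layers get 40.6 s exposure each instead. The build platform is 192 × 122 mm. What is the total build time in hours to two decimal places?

7.53 hours

Layers = ⌈71.1/0.025⌉ = 2844.
Bottom layers = 6 × (40.6 + 4.69), so 271.74 s.
Regular layers: 2838 × (4.76 + 4.69) → 26819.1 s.
Total = 271.74 + 26819.1 = 27090.84 s = 7.53 hours.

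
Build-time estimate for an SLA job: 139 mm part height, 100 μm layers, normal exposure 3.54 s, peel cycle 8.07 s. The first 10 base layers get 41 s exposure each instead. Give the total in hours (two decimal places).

Layer count = ceil(139 / 0.1) = 1390.
Base layers = 10 × (41 + 8.07), so 490.7 s.
Remaining layers = 1380 × (3.54 + 8.07), so 16021.8 s.
Sum: 490.7 + 16021.8 = 16512.5 s → 4.59 hours.

4.59 hours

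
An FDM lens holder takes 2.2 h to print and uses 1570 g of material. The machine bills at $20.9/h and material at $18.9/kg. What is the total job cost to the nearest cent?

Machine-time cost: 20.9 × 2.2 → $45.98.
Material cost = 18.9 × 1570/1000, so $29.673.
Total = 45.98 + 29.673 = 75.653 ≈ $75.65.

$75.65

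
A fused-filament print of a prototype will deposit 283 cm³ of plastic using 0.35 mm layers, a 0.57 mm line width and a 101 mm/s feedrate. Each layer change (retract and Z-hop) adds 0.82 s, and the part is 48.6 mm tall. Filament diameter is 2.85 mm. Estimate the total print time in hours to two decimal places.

3.93 hours

Line area = 0.35 × 0.57 = 0.1995 mm².
Total extruded path = 283000/0.1995 = 1418546.4 mm.
Time extruding = 1418546.4 / 101 = 14045 s.
Number of layers: 48.6 / 0.35 → 139 (rounded up).
Z-hop total = 139 × 0.82, so 113.98 s.
Altogether 14045 + 113.98 = 14158.98 s, i.e. 3.93 hours.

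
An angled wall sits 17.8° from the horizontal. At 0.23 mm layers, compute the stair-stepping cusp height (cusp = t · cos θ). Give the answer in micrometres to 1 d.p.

Cusp = layer height × cos(17.8°) = 0.23 × 0.9521 = 0.218983 mm = 219.0 μm.

219.0 μm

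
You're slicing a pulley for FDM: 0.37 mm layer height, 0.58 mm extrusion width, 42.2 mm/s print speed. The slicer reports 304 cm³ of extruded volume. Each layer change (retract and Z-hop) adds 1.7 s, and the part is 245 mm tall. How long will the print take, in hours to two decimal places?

Bead cross-section: 0.37 × 0.58 → 0.2146 mm².
Toolpath length = 304 cm³ / 0.2146 mm² = 304000 / 0.2146 = 1416589 mm.
Extrusion time = 1416589 / 42.2, so 33568.5 s.
Layer count = ceil(245 / 0.37) = 663.
Non-print overhead = 663 × 1.7, so 1127.1 s.
Altogether 33568.5 + 1127.1 = 34695.6 s, i.e. 9.64 hours.

9.64 hours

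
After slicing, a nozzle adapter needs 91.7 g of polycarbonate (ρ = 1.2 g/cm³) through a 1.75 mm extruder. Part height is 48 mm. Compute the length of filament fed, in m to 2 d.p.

31.77 m

Volume = 91.7 g / 1.2 g·cm⁻³ = 76.4167 cm³ = 76416.7 mm³.
Cross-section of 1.75 mm filament: π·(1.75/2)² = 2.4053 mm².
L = V/A = 76416.7/2.4053 = 31770.13 mm → 31.77 m.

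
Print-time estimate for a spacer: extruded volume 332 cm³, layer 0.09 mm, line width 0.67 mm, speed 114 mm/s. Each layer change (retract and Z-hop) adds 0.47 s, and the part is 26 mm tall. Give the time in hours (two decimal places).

Bead cross-section: 0.09 × 0.67 → 0.0603 mm².
Total extruded path = 332000/0.0603 = 5505804.3 mm.
Print-move time: 5505804.3 / 114 → 48296.5 s.
Number of layers: 26 / 0.09 → 289 (rounded up).
Z-hop total = 289 × 0.47 = 135.83 s.
Total = 48296.5 + 135.83 = 48432.33 s = 13.45 hours.

13.45 hours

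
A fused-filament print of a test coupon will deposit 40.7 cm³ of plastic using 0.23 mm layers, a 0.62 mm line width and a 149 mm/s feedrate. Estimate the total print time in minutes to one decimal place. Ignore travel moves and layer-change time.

31.9 minutes

Bead cross-section = 0.23 × 0.62 = 0.1426 mm².
Total extruded path = 40700/0.1426 = 285413.7 mm.
Print-move time: 285413.7 / 149 → 1915.5 s.
In the requested units: 1915.5 s = 31.9 minutes.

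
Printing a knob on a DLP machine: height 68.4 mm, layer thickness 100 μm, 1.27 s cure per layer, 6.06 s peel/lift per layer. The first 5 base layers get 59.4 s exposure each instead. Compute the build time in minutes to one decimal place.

Number of layers: 68.4 / 0.1 → 684 (rounded up).
Base layers = 5 × (59.4 + 6.06), so 327.3 s.
Normal layers = 679 × (1.27 + 6.06), so 4977.07 s.
Total = 327.3 + 4977.07 = 5304.37 s = 88.4 minutes.

88.4 minutes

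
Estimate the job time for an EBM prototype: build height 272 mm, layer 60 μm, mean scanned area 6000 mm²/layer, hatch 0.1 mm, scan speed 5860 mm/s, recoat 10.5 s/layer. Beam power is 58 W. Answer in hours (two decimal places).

Layer count = ceil(272 / 0.06) = 4534.
Scan path per layer = 6000 / 0.1, so 60000 mm.
Beam time per layer = 60000 / 5860 = 10.2389 s.
Time per layer = 10.2389 + 10.5 = 20.7389 s.
Total: 4534 × 20.7389 s = 94030.1726 s → 26.12 hours.

26.12 hours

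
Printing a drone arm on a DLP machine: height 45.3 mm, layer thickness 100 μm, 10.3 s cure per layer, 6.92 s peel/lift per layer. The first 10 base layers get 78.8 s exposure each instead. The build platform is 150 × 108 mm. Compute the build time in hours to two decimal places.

2.36 hours

Layers = ⌈45.3/0.1⌉ = 453.
Burn-in layers = 10 × (78.8 + 6.92) = 857.2 s.
Regular layers = 443 × (10.3 + 6.92) = 7628.46 s.
Total = 857.2 + 7628.46 = 8485.66 s = 2.36 hours.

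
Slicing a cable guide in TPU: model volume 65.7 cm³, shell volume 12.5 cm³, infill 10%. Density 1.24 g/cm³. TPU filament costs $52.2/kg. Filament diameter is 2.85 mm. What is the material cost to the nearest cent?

Volume inside the shell: 65.7 − 12.5 → 53.2 cm³.
Deposited infill = 0.10 × 53.2, so 5.32 cm³.
Deposited volume = 12.5 + 5.32, so 17.82 cm³.
Mass = 17.82 × 1.24, so 22.0968 g.
At $52.2/kg: 22.0968/1000 × 52.2 = $1.15.

$1.15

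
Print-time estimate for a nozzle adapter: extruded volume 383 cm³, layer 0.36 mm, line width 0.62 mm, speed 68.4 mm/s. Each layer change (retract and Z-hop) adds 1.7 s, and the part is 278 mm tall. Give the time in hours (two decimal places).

Line area: 0.36 × 0.62 → 0.2232 mm².
Path length: 383000 mm³ / 0.2232 mm² → 1715949.8 mm.
Print-move time = 1715949.8 / 68.4, so 25087 s.
Layers = ⌈278/0.36⌉ = 773.
Non-print overhead = 773 × 1.7 = 1314.1 s.
Altogether 25087 + 1314.1 = 26401.1 s, i.e. 7.33 hours.

7.33 hours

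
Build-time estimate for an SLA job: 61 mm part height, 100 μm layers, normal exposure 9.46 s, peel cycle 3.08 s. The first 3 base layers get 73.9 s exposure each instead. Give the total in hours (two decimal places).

Layer count = ceil(61 / 0.1) = 610.
Burn-in layers: 3 × (73.9 + 3.08) → 230.94 s.
Normal layers = 607 × (9.46 + 3.08) = 7611.78 s.
Sum: 230.94 + 7611.78 = 7842.72 s → 2.18 hours.

2.18 hours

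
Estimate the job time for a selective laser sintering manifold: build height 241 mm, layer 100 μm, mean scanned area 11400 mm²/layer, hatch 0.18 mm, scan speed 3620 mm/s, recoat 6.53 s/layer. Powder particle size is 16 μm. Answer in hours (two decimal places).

Number of layers: 241 / 0.1 → 2410 (rounded up).
Hatch length per layer = 11400 / 0.18, so 63333.3 mm.
Scan time per layer = 63333.3 / 3620 = 17.4954 s.
Time per layer = 17.4954 + 6.53, so 24.0254 s.
2410 layers × 24.0254 s/layer = 57901.214 s, i.e. 16.08 hours.

16.08 hours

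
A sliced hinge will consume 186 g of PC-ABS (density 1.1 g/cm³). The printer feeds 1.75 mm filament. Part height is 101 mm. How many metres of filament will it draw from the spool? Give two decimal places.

70.30 m

Extruded volume: 186/1.1 = 169.0909 cm³ (169090.9 mm³).
Filament cross-section = π × (1.75/2)² = 2.4053 mm².
L = V/A = 169090.9/2.4053 = 70299.3 mm → 70.30 m.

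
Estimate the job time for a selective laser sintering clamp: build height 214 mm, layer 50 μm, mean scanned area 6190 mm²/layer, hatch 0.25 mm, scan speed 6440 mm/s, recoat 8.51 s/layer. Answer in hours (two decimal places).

14.69 hours

Layers = ⌈214/0.05⌉ = 4280.
Scan path per layer = 6190 / 0.25, so 24760 mm.
Scan time per layer: 24760 / 6440 → 3.8447 s.
Per-layer time = 3.8447 + 8.51, so 12.3547 s.
Build time = 4280 × 12.3547 = 52878.116 s = 14.69 hours.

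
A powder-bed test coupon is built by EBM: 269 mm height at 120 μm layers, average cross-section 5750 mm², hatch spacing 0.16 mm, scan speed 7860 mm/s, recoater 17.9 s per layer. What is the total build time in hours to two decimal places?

14.00 hours

Number of layers: 269 / 0.12 → 2242 (rounded up).
Per-layer scan distance = 5750 / 0.16, so 35937.5 mm.
Per-layer scan time: 35937.5 / 7860 → 4.5722 s.
Layer cycle = 4.5722 + 17.9 = 22.4722 s.
Total: 2242 × 22.4722 s = 50382.6724 s → 14.00 hours.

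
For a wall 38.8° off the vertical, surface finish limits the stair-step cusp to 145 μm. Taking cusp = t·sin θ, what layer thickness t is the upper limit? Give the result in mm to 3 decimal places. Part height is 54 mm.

sin(38.8°) = 0.6266; t_max = 0.145/0.6266 = 0.231 mm.

0.231 mm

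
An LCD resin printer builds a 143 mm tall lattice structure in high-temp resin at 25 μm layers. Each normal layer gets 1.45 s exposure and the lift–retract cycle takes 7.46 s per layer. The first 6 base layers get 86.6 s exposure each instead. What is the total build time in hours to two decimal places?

14.30 hours

Layer count = ceil(143 / 0.025) = 5720.
Base layers = 6 × (86.6 + 7.46) = 564.36 s.
Regular layers: 5714 × (1.45 + 7.46) → 50911.74 s.
Total = 564.36 + 50911.74 = 51476.1 s = 14.30 hours.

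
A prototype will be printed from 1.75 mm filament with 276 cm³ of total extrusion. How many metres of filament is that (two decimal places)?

114.75 m

Cross-section of 1.75 mm filament: π·(1.75/2)² = 2.4053 mm².
L = 276000 mm³ / 2.4053 mm² = 114746.6 mm, i.e. 114.75 m.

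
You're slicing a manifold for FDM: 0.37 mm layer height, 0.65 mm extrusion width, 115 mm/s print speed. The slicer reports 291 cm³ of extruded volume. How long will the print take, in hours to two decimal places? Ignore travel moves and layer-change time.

Line area = 0.37 × 0.65, so 0.2405 mm².
Total extruded path = 291000/0.2405 = 1209979.2 mm.
Time extruding = 1209979.2 / 115 = 10521.6 s.
In the requested units: 10521.6 s = 2.92 hours.

2.92 hours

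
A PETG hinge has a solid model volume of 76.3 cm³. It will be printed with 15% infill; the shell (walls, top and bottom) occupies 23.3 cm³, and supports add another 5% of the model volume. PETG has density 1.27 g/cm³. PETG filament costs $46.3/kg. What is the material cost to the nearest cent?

Infill region: 76.3 − 23.3 → 53 cm³.
Infill volume = 0.15 × 53, so 7.95 cm³.
Support = 0.05 × 76.3 = 3.815 cm³.
Total printed volume = 23.3 + 7.95 + 3.815, so 35.065 cm³.
Mass: 35.065 × 1.27 → 44.53255 g.
Cost = 44.53255 g / 1000 × $46.3/kg = $2.06.

$2.06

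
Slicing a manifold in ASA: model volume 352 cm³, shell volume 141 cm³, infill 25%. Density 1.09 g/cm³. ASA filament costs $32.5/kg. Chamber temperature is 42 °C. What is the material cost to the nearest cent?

Volume inside the shell: 352 − 141 → 211 cm³.
Deposited infill = 0.25 × 211 = 52.75 cm³.
Total printed volume = 141 + 52.75 = 193.75 cm³.
Mass: 193.75 × 1.09 → 211.1875 g.
Cost = 211.1875 g / 1000 × $32.5/kg = $6.86.

$6.86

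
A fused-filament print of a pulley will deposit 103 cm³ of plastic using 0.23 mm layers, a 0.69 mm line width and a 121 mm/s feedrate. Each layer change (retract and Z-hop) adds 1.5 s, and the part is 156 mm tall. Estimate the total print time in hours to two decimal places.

1.77 hours

Extrusion cross-section = 0.23 × 0.69 = 0.1587 mm².
Path length: 103000 mm³ / 0.1587 mm² → 649023.3 mm.
Extrusion time: 649023.3 / 121 → 5363.8 s.
Number of layers: 156 / 0.23 → 679 (rounded up).
Layer-change overhead = 679 × 1.5, so 1018.5 s.
Altogether 5363.8 + 1018.5 = 6382.3 s, i.e. 1.77 hours.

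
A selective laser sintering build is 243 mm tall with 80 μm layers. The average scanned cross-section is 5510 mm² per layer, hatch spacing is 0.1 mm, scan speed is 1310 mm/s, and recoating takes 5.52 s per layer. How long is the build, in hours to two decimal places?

Number of layers: 243 / 0.08 → 3038 (rounded up).
Scan path per layer: 5510 / 0.1 → 55100 mm.
Per-layer scan time = 55100 / 1310, so 42.0611 s.
Layer cycle = 42.0611 + 5.52 = 47.5811 s.
3038 layers × 47.5811 s/layer = 144551.3818 s, i.e. 40.15 hours.

40.15 hours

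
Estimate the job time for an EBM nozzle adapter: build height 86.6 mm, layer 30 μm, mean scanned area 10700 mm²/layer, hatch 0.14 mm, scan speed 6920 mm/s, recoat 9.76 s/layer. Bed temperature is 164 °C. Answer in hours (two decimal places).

16.68 hours

Number of layers: 86.6 / 0.03 → 2887 (rounded up).
Hatch length per layer = 10700 / 0.14 = 76428.6 mm.
Beam time per layer = 76428.6 / 6920 = 11.0446 s.
Per-layer time = 11.0446 + 9.76 = 20.8046 s.
2887 layers × 20.8046 s/layer = 60062.8802 s, i.e. 16.68 hours.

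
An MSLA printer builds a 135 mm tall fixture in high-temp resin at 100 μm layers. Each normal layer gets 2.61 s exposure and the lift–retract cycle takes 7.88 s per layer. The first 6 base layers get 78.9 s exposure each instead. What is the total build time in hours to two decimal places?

Number of layers: 135 / 0.1 → 1350 (rounded up).
Bottom layers = 6 × (78.9 + 7.88) = 520.68 s.
Regular layers = 1344 × (2.61 + 7.88) = 14098.56 s.
Sum: 520.68 + 14098.56 = 14619.24 s → 4.06 hours.

4.06 hours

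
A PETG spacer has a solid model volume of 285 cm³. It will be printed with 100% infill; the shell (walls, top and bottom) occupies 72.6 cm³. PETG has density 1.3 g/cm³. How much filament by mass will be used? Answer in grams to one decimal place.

370.5 g

Volume inside the shell: 285 − 72.6 → 212.4 cm³.
Deposited infill = 1.00 × 212.4 = 212.4 cm³.
Total extruded = 72.6 + 212.4 = 285 cm³.
Mass = 285 × 1.3, so 370.5 g.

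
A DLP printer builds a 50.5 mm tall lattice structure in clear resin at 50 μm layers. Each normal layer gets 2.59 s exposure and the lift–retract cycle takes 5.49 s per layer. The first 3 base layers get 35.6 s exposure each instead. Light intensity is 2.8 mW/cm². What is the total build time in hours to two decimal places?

Layers = ⌈50.5/0.05⌉ = 1010.
Base layers = 3 × (35.6 + 5.49) = 123.27 s.
Regular layers: 1007 × (2.59 + 5.49) → 8136.56 s.
Sum: 123.27 + 8136.56 = 8259.83 s → 2.29 hours.

2.29 hours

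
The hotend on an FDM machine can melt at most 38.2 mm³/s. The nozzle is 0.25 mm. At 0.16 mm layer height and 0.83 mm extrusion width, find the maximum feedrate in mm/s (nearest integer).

288 mm/s

A = 0.16 × 0.83 = 0.1328 mm².
Max speed = 38.2 / 0.1328 = 287.65 ≈ 288 mm/s.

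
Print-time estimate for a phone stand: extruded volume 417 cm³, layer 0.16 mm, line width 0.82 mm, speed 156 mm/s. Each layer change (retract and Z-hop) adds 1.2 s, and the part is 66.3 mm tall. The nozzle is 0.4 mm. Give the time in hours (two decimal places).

5.80 hours

Bead cross-section = 0.16 × 0.82, so 0.1312 mm².
Path length: 417000 mm³ / 0.1312 mm² → 3178353.7 mm.
Print-move time = 3178353.7 / 156 = 20374.1 s.
Number of layers: 66.3 / 0.16 → 415 (rounded up).
Layer-change overhead: 415 × 1.2 → 498 s.
Altogether 20374.1 + 498 = 20872.1 s, i.e. 5.80 hours.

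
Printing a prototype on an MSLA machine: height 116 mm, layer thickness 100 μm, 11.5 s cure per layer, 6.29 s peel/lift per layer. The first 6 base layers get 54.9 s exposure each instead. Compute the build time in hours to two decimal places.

Layer count = ceil(116 / 0.1) = 1160.
Base layers = 6 × (54.9 + 6.29), so 367.14 s.
Regular layers = 1154 × (11.5 + 6.29) = 20529.66 s.
Total = 367.14 + 20529.66 = 20896.8 s = 5.80 hours.

5.80 hours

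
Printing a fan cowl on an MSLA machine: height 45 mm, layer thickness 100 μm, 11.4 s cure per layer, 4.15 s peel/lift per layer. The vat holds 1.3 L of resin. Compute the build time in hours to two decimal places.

1.94 hours

Layers = ⌈45/0.1⌉ = 450.
Cycle time = 11.4 + 4.15, so 15.55 s.
Total = 450 × 15.55 = 6997.5 s = 1.94 hours.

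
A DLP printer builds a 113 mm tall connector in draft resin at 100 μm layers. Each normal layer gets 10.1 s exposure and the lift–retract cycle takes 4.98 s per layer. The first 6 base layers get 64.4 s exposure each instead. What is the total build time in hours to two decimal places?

4.82 hours

Layer count = ceil(113 / 0.1) = 1130.
Bottom layers = 6 × (64.4 + 4.98) = 416.28 s.
Normal layers = 1124 × (10.1 + 4.98) = 16949.92 s.
Sum: 416.28 + 16949.92 = 17366.2 s → 4.82 hours.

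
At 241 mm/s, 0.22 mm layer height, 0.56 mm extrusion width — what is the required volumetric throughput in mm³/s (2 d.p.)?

A = 0.22 × 0.56, so 0.1232 mm².
Volumetric flow = 241 × 0.1232 = 29.69 mm³/s.

29.69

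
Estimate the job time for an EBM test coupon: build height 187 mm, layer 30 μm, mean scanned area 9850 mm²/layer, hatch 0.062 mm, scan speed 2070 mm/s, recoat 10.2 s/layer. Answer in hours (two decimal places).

150.57 hours

Number of layers: 187 / 0.03 → 6234 (rounded up).
Per-layer scan distance = 9850 / 0.062 = 158871 mm.
Beam time per layer = 158871 / 2070 = 76.7493 s.
Time per layer = 76.7493 + 10.2, so 86.9493 s.
6234 layers × 86.9493 s/layer = 542041.9362 s, i.e. 150.57 hours.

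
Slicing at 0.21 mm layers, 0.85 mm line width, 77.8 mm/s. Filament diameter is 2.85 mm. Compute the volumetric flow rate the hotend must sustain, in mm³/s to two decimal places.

Bead cross-section: 0.21 × 0.85 → 0.1785 mm².
Volumetric flow = 77.8 × 0.1785 = 13.89 mm³/s.

13.89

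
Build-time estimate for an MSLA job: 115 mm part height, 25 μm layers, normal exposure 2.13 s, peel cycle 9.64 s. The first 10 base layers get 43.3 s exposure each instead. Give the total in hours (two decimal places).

Layers = ⌈115/0.025⌉ = 4600.
Burn-in layers = 10 × (43.3 + 9.64) = 529.4 s.
Remaining layers = 4590 × (2.13 + 9.64) = 54024.3 s.
Sum: 529.4 + 54024.3 = 54553.7 s → 15.15 hours.

15.15 hours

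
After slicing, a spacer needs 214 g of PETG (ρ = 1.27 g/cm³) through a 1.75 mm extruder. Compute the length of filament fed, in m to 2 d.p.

Volume = 214 g / 1.27 g·cm⁻³ = 168.5039 cm³ = 168503.9 mm³.
Cross-section of 1.75 mm filament: π·(1.75/2)² = 2.4053 mm².
Length = 168503.9 / 2.4053 = 70055.25 mm = 70.06 m.

70.06 m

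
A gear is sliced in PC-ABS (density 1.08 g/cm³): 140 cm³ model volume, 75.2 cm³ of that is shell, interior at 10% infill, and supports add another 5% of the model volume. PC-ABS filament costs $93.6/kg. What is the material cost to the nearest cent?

$8.96

Interior volume: 140 − 75.2 → 64.8 cm³.
Infill deposited = 0.10 × 64.8, so 6.48 cm³.
Support: 0.05 × 140 → 7 cm³.
Total extruded: 75.2 + 6.48 + 7 → 88.68 cm³.
Mass = 88.68 × 1.08 = 95.7744 g.
Cost = 95.7744 g / 1000 × $93.6/kg = $8.96.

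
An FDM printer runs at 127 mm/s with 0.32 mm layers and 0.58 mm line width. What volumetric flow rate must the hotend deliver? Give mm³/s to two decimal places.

A: 0.32 × 0.58 → 0.1856 mm².
Volumetric flow = 127 × 0.1856 = 23.57 mm³/s.

23.57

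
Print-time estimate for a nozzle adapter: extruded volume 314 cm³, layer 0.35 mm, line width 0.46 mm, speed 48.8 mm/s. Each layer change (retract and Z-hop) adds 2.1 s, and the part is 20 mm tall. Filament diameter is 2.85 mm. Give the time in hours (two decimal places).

11.14 hours

Extrusion cross-section: 0.35 × 0.46 → 0.161 mm².
Toolpath length = 314 cm³ / 0.161 mm² = 314000 / 0.161 = 1950310.6 mm.
Print-move time = 1950310.6 / 48.8 = 39965.4 s.
Layer count = ceil(20 / 0.35) = 58.
Non-print overhead = 58 × 2.1 = 121.8 s.
Total = 39965.4 + 121.8 = 40087.2 s = 11.14 hours.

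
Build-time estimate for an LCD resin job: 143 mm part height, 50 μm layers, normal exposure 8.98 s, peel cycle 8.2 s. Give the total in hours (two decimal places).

13.65 hours

Layer count = ceil(143 / 0.05) = 2860.
Cycle time = 8.98 + 8.2 = 17.18 s.
Build time: 2860 × 17.18 s = 49134.8 s, i.e. 13.65 hours.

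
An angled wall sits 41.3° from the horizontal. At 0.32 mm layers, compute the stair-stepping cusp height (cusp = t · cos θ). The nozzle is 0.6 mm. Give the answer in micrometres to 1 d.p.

cos(41.3°) = 0.7513, so cusp = 0.32 × 0.7513 = 0.240416 mm → 240.4 μm.

240.4 μm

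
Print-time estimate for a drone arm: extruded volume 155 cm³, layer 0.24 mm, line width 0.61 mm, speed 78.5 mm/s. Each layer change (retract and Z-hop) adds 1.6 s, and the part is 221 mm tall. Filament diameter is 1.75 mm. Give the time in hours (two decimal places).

4.16 hours

Line area: 0.24 × 0.61 → 0.1464 mm².
Toolpath length = 155 cm³ / 0.1464 mm² = 155000 / 0.1464 = 1058743.2 mm.
Print-move time = 1058743.2 / 78.5 = 13487.2 s.
Layers = ⌈221/0.24⌉ = 921.
Z-hop total = 921 × 1.6 = 1473.6 s.
Altogether 13487.2 + 1473.6 = 14960.8 s, i.e. 4.16 hours.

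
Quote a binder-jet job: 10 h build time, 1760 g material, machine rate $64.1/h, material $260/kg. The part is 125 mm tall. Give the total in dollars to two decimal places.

$1098.60

Machine cost: 64.1 × 10 → $641.00.
Material cost = 260 × 1760/1000 = $457.60.
Total = 641.00 + 457.60 = $1098.60.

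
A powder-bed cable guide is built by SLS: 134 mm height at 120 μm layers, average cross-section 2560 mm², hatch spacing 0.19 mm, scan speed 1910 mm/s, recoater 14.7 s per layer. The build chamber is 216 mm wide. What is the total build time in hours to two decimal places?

Layer count = ceil(134 / 0.12) = 1117.
Hatch length per layer = 2560 / 0.19, so 13473.7 mm.
Scan time per layer = 13473.7 / 1910, so 7.0543 s.
Layer cycle = 7.0543 + 14.7 = 21.7543 s.
1117 layers × 21.7543 s/layer = 24299.5531 s, i.e. 6.75 hours.

6.75 hours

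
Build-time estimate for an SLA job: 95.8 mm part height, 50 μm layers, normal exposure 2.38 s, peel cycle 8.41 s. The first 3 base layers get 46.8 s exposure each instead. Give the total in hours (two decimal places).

Layers = ⌈95.8/0.05⌉ = 1916.
Burn-in layers = 3 × (46.8 + 8.41), so 165.63 s.
Regular layers = 1913 × (2.38 + 8.41), so 20641.27 s.
Sum: 165.63 + 20641.27 = 20806.9 s → 5.78 hours.

5.78 hours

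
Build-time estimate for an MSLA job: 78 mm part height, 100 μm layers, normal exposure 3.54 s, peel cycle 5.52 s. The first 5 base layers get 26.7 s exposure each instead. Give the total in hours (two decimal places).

Number of layers: 78 / 0.1 → 780 (rounded up).
Base layers = 5 × (26.7 + 5.52) = 161.1 s.
Normal layers = 775 × (3.54 + 5.52), so 7021.5 s.
Sum: 161.1 + 7021.5 = 7182.6 s → 2.00 hours.

2.00 hours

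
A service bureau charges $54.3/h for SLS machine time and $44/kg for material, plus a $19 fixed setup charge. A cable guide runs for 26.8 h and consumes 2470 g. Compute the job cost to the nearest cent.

$1582.92

Time charge = 54.3 × 26.8, so $1455.24.
Material charge = 44 × 2470/1000 = $108.68.
Total = 1455.24 + 108.68 + 19 = $1582.92.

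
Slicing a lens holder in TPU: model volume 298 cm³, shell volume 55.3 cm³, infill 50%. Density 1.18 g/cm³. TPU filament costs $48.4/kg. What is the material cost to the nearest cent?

$10.09

Volume inside the shell: 298 − 55.3 → 242.7 cm³.
Deposited infill = 0.50 × 242.7 = 121.35 cm³.
Deposited volume = 55.3 + 121.35 = 176.65 cm³.
Mass = 176.65 × 1.18 = 208.447 g.
At $48.4/kg: 208.447/1000 × 48.4 = $10.09.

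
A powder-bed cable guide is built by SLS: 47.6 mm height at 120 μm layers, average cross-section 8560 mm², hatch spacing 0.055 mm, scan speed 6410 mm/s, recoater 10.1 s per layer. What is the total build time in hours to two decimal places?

Layers = ⌈47.6/0.12⌉ = 397.
Scan path per layer = 8560 / 0.055, so 155636.4 mm.
Per-layer scan time = 155636.4 / 6410 = 24.2802 s.
Per-layer time: 24.2802 + 10.1 → 34.3802 s.
Build time = 397 × 34.3802 = 13648.9394 s = 3.79 hours.

3.79 hours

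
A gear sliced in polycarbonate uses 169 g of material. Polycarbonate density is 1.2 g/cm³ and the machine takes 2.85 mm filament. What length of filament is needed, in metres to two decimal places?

Extruded volume: 169/1.2 = 140.8333 cm³ (140833.3 mm³).
Cross-section of 2.85 mm filament: π·(2.85/2)² = 6.3794 mm².
Length = 140833.3 / 6.3794 = 22076.26 mm = 22.08 m.

22.08 m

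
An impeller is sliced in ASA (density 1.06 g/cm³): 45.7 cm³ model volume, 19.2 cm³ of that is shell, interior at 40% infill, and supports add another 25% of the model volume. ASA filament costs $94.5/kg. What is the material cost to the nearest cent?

Interior volume = 45.7 − 19.2 = 26.5 cm³.
Deposited infill = 0.40 × 26.5 = 10.6 cm³.
Support = 0.25 × 45.7 = 11.425 cm³.
Total printed volume: 19.2 + 10.6 + 11.425 → 41.225 cm³.
Mass: 41.225 × 1.06 → 43.6985 g.
Cost = 43.6985 g / 1000 × $94.5/kg = $4.13.

$4.13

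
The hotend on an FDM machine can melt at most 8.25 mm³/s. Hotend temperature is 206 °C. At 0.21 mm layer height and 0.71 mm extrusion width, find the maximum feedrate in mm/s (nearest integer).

Extrusion cross-section = 0.21 × 0.71 = 0.1491 mm².
Max speed = 8.25 / 0.1491 = 55.33 ≈ 55 mm/s.

55 mm/s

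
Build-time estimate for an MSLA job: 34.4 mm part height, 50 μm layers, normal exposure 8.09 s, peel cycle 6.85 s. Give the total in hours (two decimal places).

2.86 hours

Layer count = ceil(34.4 / 0.05) = 688.
Each layer takes = 8.09 + 6.85 = 14.94 s.
Total = 688 × 14.94 = 10278.72 s = 2.86 hours.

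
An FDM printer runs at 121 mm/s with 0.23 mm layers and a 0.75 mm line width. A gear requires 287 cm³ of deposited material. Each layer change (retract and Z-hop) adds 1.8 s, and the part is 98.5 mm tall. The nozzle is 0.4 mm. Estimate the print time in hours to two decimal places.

4.03 hours

Bead cross-section = 0.23 × 0.75 = 0.1725 mm².
Path length: 287000 mm³ / 0.1725 mm² → 1663768.1 mm.
Time extruding = 1663768.1 / 121, so 13750.1 s.
Number of layers: 98.5 / 0.23 → 429 (rounded up).
Non-print overhead: 429 × 1.8 → 772.2 s.
Altogether 13750.1 + 772.2 = 14522.3 s, i.e. 4.03 hours.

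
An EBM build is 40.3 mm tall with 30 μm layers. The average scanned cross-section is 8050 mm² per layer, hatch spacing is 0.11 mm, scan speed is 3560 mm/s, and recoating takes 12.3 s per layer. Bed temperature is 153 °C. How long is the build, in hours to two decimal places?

Layer count = ceil(40.3 / 0.03) = 1344.
Hatch length per layer = 8050 / 0.11 = 73181.8 mm.
Scan time per layer: 73181.8 / 3560 → 20.5567 s.
Layer cycle = 20.5567 + 12.3 = 32.8567 s.
1344 layers × 32.8567 s/layer = 44159.4048 s, i.e. 12.27 hours.

12.27 hours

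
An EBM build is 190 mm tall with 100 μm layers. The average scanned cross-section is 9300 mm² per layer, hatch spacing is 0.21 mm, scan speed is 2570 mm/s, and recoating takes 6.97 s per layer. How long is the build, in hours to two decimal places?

Layers = ⌈190/0.1⌉ = 1900.
Scan path per layer = 9300 / 0.21 = 44285.7 mm.
Scan time per layer = 44285.7 / 2570, so 17.2318 s.
Layer cycle = 17.2318 + 6.97 = 24.2018 s.
Total: 1900 × 24.2018 s = 45983.42 s → 12.77 hours.

12.77 hours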